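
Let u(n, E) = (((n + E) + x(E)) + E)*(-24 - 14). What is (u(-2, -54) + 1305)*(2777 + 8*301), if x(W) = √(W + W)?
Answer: 28439725 - 1182180*I*√3 ≈ 2.844e+7 - 2.0476e+6*I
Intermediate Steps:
x(W) = √2*√W (x(W) = √(2*W) = √2*√W)
u(n, E) = -76*E - 38*n - 38*√2*√E (u(n, E) = (((n + E) + √2*√E) + E)*(-24 - 14) = (((E + n) + √2*√E) + E)*(-38) = ((E + n + √2*√E) + E)*(-38) = (n + 2*E + √2*√E)*(-38) = -76*E - 38*n - 38*√2*√E)
(u(-2, -54) + 1305)*(2777 + 8*301) = ((-76*(-54) - 38*(-2) - 38*√2*√(-54)) + 1305)*(2777 + 8*301) = ((4104 + 76 - 38*√2*3*I*√6) + 1305)*(2777 + 2408) = ((4104 + 76 - 228*I*√3) + 1305)*5185 = ((4180 - 228*I*√3) + 1305)*5185 = (5485 - 228*I*√3)*5185 = 28439725 - 1182180*I*√3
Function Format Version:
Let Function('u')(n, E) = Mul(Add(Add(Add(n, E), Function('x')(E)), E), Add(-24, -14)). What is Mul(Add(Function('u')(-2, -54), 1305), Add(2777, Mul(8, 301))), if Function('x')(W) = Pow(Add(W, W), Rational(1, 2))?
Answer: Add(28439725, Mul(-1182180, I, Pow(3, Rational(1, 2)))) ≈ Add(2.8440e+7, Mul(-2.0476e+6, I))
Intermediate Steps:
Function('x')(W) = Mul(Pow(2, Rational(1, 2)), Pow(W, Rational(1, 2))) (Function('x')(W) = Pow(Mul(2, W), Rational(1, 2)) = Mul(Pow(2, Rational(1, 2)), Pow(W, Rational(1, 2))))
Function('u')(n, E) = Add(Mul(-76, E), Mul(-38, n), Mul(-38, Pow(2, Rational(1, 2)), Pow(E, Rational(1, 2)))) (Function('u')(n, E) = Mul(Add(Add(Add(n, E), Mul(Pow(2, Rational(1, 2)), Pow(E, Rational(1, 2)))), E), Add(-24, -14)) = Mul(Add(Add(Add(E, n), Mul(Pow(2, Rational(1, 2)), Pow(E, Rational(1, 2)))), E), -38) = Mul(Add(Add(E, n, Mul(Pow(2, Rational(1, 2)), Pow(E, Rational(1, 2)))), E), -38) = Mul(Add(n, Mul(2, E), Mul(Pow(2, Rational(1, 2)), Pow(E, Rational(1, 2)))), -38) = Add(Mul(-76, E), Mul(-38, n), Mul(-38, Pow(2, Rational(1, 2)), Pow(E, Rational(1, 2)))))
Mul(Add(Function('u')(-2, -54), 1305), Add(2777, Mul(8, 301))) = Mul(Add(Add(Mul(-76, -54), Mul(-38, -2), Mul(-38, Pow(2, Rational(1, 2)), Pow(-54, Rational(1, 2)))), 1305), Add(2777, Mul(8, 301))) = Mul(Add(Add(4104, 76, Mul(-38, Pow(2, Rational(1, 2)), Mul(3, I, Pow(6, Rational(1, 2))))), 1305), Add(2777, 2408)) = Mul(Add(Add(4104, 76, Mul(-228, I, Pow(3, Rational(1, 2)))), 1305), 5185) = Mul(Add(Add(4180, Mul(-228, I, Pow(3, Rational(1, 2)))), 1305), 5185) = Mul(Add(5485, Mul(-228, I, Pow(3, Rational(1, 2)))), 5185) = Add(28439725, Mul(-1182180, I, Pow(3, Rational(1, 2))))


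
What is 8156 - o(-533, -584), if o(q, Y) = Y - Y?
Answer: 8156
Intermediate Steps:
o(q, Y) = 0
8156 - o(-533, -584) = 8156 - 1*0 = 8156 + 0 = 8156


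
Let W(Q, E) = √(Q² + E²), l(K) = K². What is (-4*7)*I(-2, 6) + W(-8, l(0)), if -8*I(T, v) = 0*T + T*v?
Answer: -34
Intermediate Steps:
I(T, v) = -T*v/8 (I(T, v) = -(0*T + T*v)/8 = -(0 + T*v)/8 = -T*v/8)
W(Q, E) = √(E² + Q²)
(-4*7)*I(-2, 6) + W(-8, l(0)) = (-4*7)*(-⅛*(-2)*6) + √((0²)² + (-8)²) = -28*3/2 + √(0² + 64) = -42 + √(0 + 64) = -42 + √64 = -42 + 8 = -34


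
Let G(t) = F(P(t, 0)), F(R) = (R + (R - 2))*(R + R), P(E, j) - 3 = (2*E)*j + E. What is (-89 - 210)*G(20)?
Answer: -605176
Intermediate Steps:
P(E, j) = 3 + E + 2*E*j (P(E, j) = 3 + ((2*E)*j + E) = 3 + (2*E*j + E) = 3 + (E + 2*E*j) = 3 + E + 2*E*j)
F(R) = 2*R*(-2 + 2*R) (F(R) = (R + (-2 + R))*(2*R) = (-2 + 2*R)*(2*R) = 2*R*(-2 + 2*R))
G(t) = 4*(2 + t)*(3 + t) (G(t) = 4*(3 + t + 2*t*0)*(-1 + (3 + t + 2*t*0)) = 4*(3 + t + 0)*(-1 + (3 + t + 0)) = 4*(3 + t)*(-1 + (3 + t)) = 4*(3 + t)*(2 + t) = 4*(2 + t)*(3 + t))
(-89 - 210)*G(20) = (-89 - 210)*(4*(2 + 20)*(3 + 20)) = -1196*22*23 = -299*2024 = -605176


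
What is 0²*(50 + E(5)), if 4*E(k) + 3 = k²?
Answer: 0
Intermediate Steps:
E(k) = -¾ + k²/4
0²*(50 + E(5)) = 0²*(50 + (-¾ + (¼)*5²)) = 0*(50 + (-¾ + (¼)*25)) = 0*(50 + (-¾ + 25/4)) = 0*(50 + 11/2) = 0*(111/2) = 0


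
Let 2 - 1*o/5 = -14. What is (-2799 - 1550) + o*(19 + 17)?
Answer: -1469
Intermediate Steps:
o = 80 (o = 10 - 5*(-14) = 10 + 70 = 80)
(-2799 - 1550) + o*(19 + 17) = (-2799 - 1550) + 80*(19 + 17) = -4349 + 80*36 = -4349 + 2880 = -1469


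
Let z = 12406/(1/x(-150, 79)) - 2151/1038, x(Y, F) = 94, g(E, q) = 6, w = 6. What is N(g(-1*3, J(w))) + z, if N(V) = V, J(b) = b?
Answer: 403494103/346 ≈ 1.1662e+6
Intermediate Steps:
z = 403492027/346 (z = 12406/(1/94) - 2151/1038 = 12406/(1/94) - 2151*1/1038 = 12406*94 - 717/346 = 1166164 - 717/346 = 403492027/346 ≈ 1.1662e+6)
N(g(-1*3, J(w))) + z = 6 + 403492027/346 = 403494103/346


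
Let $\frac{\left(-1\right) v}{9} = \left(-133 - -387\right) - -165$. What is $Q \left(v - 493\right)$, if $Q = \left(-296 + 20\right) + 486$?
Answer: $-895440$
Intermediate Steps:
$Q = 210$ ($Q = -276 + 486 = 210$)
$v = -3771$ ($v = - 9 \left(\left(-133 - -387\right) - -165\right) = - 9 \left(\left(-133 + 387\right) + 165\right) = - 9 \left(254 + 165\right) = \left(-9\right) 419 = -3771$)
$Q \left(v - 493\right) = 210 \left(-3771 - 493\right) = 210 \left(-4264\right) = -895440$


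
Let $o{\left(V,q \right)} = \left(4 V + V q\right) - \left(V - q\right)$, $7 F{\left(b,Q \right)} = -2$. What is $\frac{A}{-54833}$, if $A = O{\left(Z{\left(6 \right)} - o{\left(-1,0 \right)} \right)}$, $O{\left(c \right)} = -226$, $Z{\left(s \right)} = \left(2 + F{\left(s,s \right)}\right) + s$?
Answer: $\frac{226}{54833} \approx 0.0041216$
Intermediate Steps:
$F{\left(b,Q \right)} = - \frac{2}{7}$ ($F{\left(b,Q \right)} = \frac{1}{7} \left(-2\right) = - \frac{2}{7}$)
$Z{\left(s \right)} = \frac{12}{7} + s$ ($Z{\left(s \right)} = \left(2 - \frac{2}{7}\right) + s = \frac{12}{7} + s$)
$o{\left(V,q \right)} = q + 3 V + V q$
$A = -226$
$\frac{A}{-54833} = - \frac{226}{-54833} = \left(-226\right) \left(- \frac{1}{54833}\right) = \frac{226}{54833}$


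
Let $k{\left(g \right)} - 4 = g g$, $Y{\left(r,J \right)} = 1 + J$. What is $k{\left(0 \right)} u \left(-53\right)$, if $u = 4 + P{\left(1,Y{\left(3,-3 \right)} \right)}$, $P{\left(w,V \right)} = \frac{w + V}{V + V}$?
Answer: $-901$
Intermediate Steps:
$P{\left(w,V \right)} = \frac{V + w}{2 V}$
$k{\left(g \right)} = 4 + g^{2}$ ($k{\left(g \right)} = 4 + g g = 4 + g^{2}$)
$u = \frac{17}{4}$ ($u = 4 + \frac{\left(1 - 3\right) + 1}{2 \left(1 - 3\right)} = 4 + \frac{-2 + 1}{2 \left(-2\right)} = 4 + \frac{1}{2} \left(- \frac{1}{2}\right) \left(-1\right) = 4 + \frac{1}{4} = \frac{17}{4} \approx 4.25$)
$k{\left(0 \right)} u \left(-53\right) = \left(4 + 0^{2}\right) \frac{17}{4} \left(-53\right) = \left(4 + 0\right) \frac{17}{4} \left(-53\right) = 4 \cdot \frac{17}{4} \left(-53\right) = 17 \left(-53\right) = -901$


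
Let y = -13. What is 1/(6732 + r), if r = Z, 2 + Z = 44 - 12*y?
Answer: 1/6930 ≈ 0.00014430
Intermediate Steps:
Z = 198 (Z = -2 + (44 - 12*(-13)) = -2 + (44 + 156) = -2 + 200 = 198)
r = 198
1/(6732 + r) = 1/(6732 + 198) = 1/6930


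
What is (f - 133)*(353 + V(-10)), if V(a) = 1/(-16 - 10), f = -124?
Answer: -2358489/26 ≈ -90711.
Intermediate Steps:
V(a) = -1/26 (V(a) = 1/(-26) = -1/26)
(f - 133)*(353 + V(-10)) = (-124 - 133)*(353 - 1/26) = -257*9177/26 = -2358489/26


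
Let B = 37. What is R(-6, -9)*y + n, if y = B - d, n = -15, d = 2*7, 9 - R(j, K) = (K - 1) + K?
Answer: 629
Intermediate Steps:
R(j, K) = 10 - 2*K (R(j, K) = 9 - ((K - 1) + K) = 9 - ((-1 + K) + K) = 9 - (-1 + 2*K) = 9 + (1 - 2*K) = 10 - 2*K)
d = 14
y = 23 (y = 37 - 1*14 = 37 - 14 = 23)
R(-6, -9)*y + n = (10 - 2*(-9))*23 - 15 = (10 + 18)*23 - 15 = 28*23 - 15 = 644 - 15 = 629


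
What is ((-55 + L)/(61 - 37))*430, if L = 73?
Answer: 645/2 ≈ 322.50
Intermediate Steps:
((-55 + L)/(61 - 37))*430 = ((-55 + 73)/(61 - 37))*430 = (18/24)*430 = (18*(1/24))*430 = (¾)*430 = 645/2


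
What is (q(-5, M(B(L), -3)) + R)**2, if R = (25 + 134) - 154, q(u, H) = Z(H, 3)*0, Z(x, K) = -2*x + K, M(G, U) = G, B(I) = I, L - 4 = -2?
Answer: 25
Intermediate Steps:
L = 2 (L = 4 - 2 = 2)
Z(x, K) = K - 2*x
q(u, H) = 0 (q(u, H) = (3 - 2*H)*0 = 0)
R = 5 (R = 159 - 154 = 5)
(q(-5, M(B(L), -3)) + R)**2 = (0 + 5)**2 = 5**2 = 25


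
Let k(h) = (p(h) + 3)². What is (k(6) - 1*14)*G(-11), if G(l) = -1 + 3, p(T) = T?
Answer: 134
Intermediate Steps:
G(l) = 2
k(h) = (3 + h)² (k(h) = (h + 3)² = (3 + h)²)
(k(6) - 1*14)*G(-11) = ((3 + 6)² - 1*14)*2 = (9² - 14)*2 = (81 - 14)*2 = 67*2 = 134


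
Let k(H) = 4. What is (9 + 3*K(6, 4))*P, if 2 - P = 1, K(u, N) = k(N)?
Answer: 21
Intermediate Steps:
K(u, N) = 4
P = 1 (P = 2 - 1*1 = 2 - 1 = 1)
(9 + 3*K(6, 4))*P = (9 + 3*4)*1 = (9 + 12)*1 = 21*1 = 21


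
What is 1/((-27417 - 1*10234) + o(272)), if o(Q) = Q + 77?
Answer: -1/37302 ≈ -2.6808e-5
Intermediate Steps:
o(Q) = 77 + Q
1/((-27417 - 1*10234) + o(272)) = 1/((-27417 - 1*10234) + (77 + 272)) = 1/((-27417 - 10234) + 349) = 1/(-37651 + 349) = 1/(-37302) = -1/37302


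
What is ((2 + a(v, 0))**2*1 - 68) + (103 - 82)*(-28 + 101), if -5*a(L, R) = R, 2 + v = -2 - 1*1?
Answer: 1469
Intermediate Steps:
v = -5 (v = -2 + (-2 - 1*1) = -2 + (-2 - 1) = -2 - 3 = -5)
a(L, R) = -R/5
((2 + a(v, 0))**2*1 - 68) + (103 - 82)*(-28 + 101) = ((2 - 1/5*0)**2*1 - 68) + (103 - 82)*(-28 + 101) = ((2 + 0)**2*1 - 68) + 21*73 = (2**2*1 - 68) + 1533 = (4*1 - 68) + 1533 = (4 - 68) + 1533 = -64 + 1533 = 1469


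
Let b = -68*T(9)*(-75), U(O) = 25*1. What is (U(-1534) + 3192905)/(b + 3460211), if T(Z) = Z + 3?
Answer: 3192930/3521411 ≈ 0.90672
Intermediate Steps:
T(Z) = 3 + Z
U(O) = 25
b = 61200 (b = -68*(3 + 9)*(-75) = -68*12*(-75) = -816*(-75) = 61200)
(U(-1534) + 3192905)/(b + 3460211) = (25 + 3192905)/(61200 + 3460211) = 3192930/3521411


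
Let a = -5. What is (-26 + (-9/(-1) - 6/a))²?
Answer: 6241/25 ≈ 249.64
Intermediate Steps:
(-26 + (-9/(-1) - 6/a))² = (-26 + (-9/(-1) - 6/(-5)))² = (-26 + (-9*(-1) - 6*(-⅕)))² = (-26 + (9 + 6/5))² = (-26 + 51/5)² = (-79/5)² = 6241/25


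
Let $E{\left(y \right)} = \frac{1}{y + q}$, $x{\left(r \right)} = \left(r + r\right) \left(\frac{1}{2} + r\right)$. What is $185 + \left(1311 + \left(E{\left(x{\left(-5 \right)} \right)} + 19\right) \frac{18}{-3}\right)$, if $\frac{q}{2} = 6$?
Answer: $\frac{26256}{19} \approx 1381.9$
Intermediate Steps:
$q = 12$ ($q = 2 \cdot 6 = 12$)
$x{\left(r \right)} = 2 r \left(\frac{1}{2} + r\right)$
$E{\left(y \right)} = \frac{1}{12 + y}$ ($E{\left(y \right)} = \frac{1}{y + 12} = \frac{1}{12 + y}$)
$185 + \left(1311 + \left(E{\left(x{\left(-5 \right)} \right)} + 19\right) \frac{18}{-3}\right) = 185 + \left(1311 + \left(\frac{1}{12 - 5 \left(1 + 2 \left(-5\right)\right)} + 19\right) \frac{18}{-3}\right) = 185 + \left(1311 + \left(\frac{1}{12 - 5 \left(1 - 10\right)} + 19\right) 18 \left(- \frac{1}{3}\right)\right) = 185 + \left(1311 + \left(\frac{1}{12 - -45} + 19\right) \left(-6\right)\right) = 185 + \left(1311 + \left(\frac{1}{12 + 45} + 19\right) \left(-6\right)\right) = 185 + \left(1311 + \left(\frac{1}{57} + 19\right) \left(-6\right)\right) = 185 + \left(1311 + \frac{1084}{57} \left(-6\right)\right) = 185 + \left(1311 - \frac{2168}{19}\right) = 185 + \frac{22741}{19} = \frac{26256}{19}$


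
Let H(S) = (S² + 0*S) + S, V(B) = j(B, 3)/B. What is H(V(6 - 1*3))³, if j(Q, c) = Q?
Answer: 8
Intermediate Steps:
V(B) = 1 (V(B) = B/B = 1)
H(S) = S + S² (H(S) = (S² + 0) + S = S² + S = S + S²)
H(V(6 - 1*3))³ = (1*(1 + 1))³ = (1*2)³ = 2³ = 8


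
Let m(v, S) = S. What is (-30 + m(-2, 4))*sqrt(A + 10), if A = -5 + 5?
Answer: -26*sqrt(10) ≈ -82.219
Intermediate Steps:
A = 0
(-30 + m(-2, 4))*sqrt(A + 10) = (-30 + 4)*sqrt(0 + 10) = -26*sqrt(10)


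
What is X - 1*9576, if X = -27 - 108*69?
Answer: -17055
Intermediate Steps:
X = -7479 (X = -27 - 7452 = -7479)
X - 1*9576 = -7479 - 1*9576 = -7479 - 9576 = -17055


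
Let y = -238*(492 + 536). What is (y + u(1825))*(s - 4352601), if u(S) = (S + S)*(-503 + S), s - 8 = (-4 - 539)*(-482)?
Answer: -18738772651412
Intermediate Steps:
y = -244664 (y = -238*1028 = -244664)
s = 261734 (s = 8 + (-4 - 539)*(-482) = 8 - 543*(-482) = 8 + 261726 = 261734)
u(S) = 2*S*(-503 + S) (u(S) = (2*S)*(-503 + S) = 2*S*(-503 + S))
(y + u(1825))*(s - 4352601) = (-244664 + 2*1825*(-503 + 1825))*(261734 - 4352601) = (-244664 + 2*1825*1322)*(-4090867) = (-244664 + 4825300)*(-4090867) = 4580636*(-4090867) = -18738772651412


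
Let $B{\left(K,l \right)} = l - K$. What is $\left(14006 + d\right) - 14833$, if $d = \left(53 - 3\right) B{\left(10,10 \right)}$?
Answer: $-827$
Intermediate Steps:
$d = 0$ ($d = \left(53 - 3\right) \left(10 - 10\right) = 50 \left(10 - 10\right) = 50 \cdot 0 = 0$)
$\left(14006 + d\right) - 14833 = \left(14006 + 0\right) - 14833 = 14006 - 14833 = -827$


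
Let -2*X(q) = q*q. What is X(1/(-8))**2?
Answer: 1/16384 ≈ 6.1035e-5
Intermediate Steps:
X(q) = -q**2/2 (X(q) = -q*q/2 = -q**2/2)
X(1/(-8))**2 = (-(1/(-8))**2/2)**2 = (-(-1/8)**2/2)**2 = (-1/2*1/64)**2 = (-1/128)**2 = 1/16384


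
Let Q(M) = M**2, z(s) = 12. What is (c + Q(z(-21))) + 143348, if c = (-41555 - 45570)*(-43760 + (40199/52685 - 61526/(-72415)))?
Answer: 14190970562140377/3722131 ≈ 3.8126e+9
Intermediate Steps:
c = 14190436466118925/3722131 (c = -87125*(-43760 + (40199*(1/52685) - 61526*(-1/72415))) = -87125*(-43760 + (40199/52685 + 61526/72415)) = -87125*(-43760 + 1230501579/763036855) = -87125*(-33389262273221/763036855) = 14190436466118925/3722131 ≈ 3.8125e+9)
(c + Q(z(-21))) + 143348 = (14190436466118925/3722131 + 12**2) + 143348 = (14190436466118925/3722131 + 144) + 143348 = 14190437002105789/3722131 + 143348 = 14190970562140377/3722131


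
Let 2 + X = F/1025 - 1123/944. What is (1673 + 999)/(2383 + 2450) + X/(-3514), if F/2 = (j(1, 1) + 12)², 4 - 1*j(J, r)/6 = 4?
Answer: 9098793190499/16432907551200 ≈ 0.55369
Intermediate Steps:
j(J, r) = 0 (j(J, r) = 24 - 6*4 = 24 - 24 = 0)
F = 288 (F = 2*(0 + 12)² = 2*12² = 2*144 = 288)
X = -2814403/967600 (X = -2 + (288/1025 - 1123/944) = -2 - 879203/967600 = -2814403/967600 ≈ -2.9086)
(1673 + 999)/(2383 + 2450) + X/(-3514) = (1673 + 999)/(2383 + 2450) - 2814403/967600/(-3514) = 2672/4833 - 2814403/967600*(-1/3514) = 2672*(1/4833) + 2814403/3400146400 = 2672/4833 + 2814403/3400146400 = 9098793190499/16432907551200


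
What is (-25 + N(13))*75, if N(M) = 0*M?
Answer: -1875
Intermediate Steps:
N(M) = 0
(-25 + N(13))*75 = (-25 + 0)*75 = -25*75 = -1875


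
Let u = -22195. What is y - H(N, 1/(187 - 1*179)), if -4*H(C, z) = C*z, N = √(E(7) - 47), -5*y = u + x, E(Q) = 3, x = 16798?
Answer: 5397/5 + I*√11/16 ≈ 1079.4 + 0.20729*I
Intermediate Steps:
y = 5397/5 (y = -(-22195 + 16798)/5 = -⅕*(-5397) = 5397/5 ≈ 1079.4)
N = 2*I*√11 (N = √(3 - 47) = √(-44) = 2*I*√11 ≈ 6.6332*I)
H(C, z) = -C*z/4
y - H(N, 1/(187 - 1*179)) = 5397/5 - (-1)*2*I*√11/(4*(187 - 1*179)) = 5397/5 - (-1)*2*I*√11/(4*(187 - 179)) = 5397/5 - (-1)*2*I*√11/(4*8) = 5397/5 - (-1)*I*√11/16 = 5397/5 + I*√11/16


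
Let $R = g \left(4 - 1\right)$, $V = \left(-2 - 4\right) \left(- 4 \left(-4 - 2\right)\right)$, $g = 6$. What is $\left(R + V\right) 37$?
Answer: $-4662$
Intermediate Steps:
$V = -144$ ($V = - 6 \left(\left(-4\right) \left(-6\right)\right) = \left(-6\right) 24 = -144$)
$R = 18$ ($R = 6 \left(4 - 1\right) = 6 \cdot 3 = 18$)
$\left(R + V\right) 37 = \left(18 - 144\right) 37 = \left(-126\right) 37 = -4662$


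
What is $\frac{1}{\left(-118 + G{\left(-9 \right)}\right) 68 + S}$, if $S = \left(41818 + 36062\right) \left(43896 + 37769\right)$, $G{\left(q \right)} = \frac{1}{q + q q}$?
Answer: $\frac{18}{114481119185} \approx 1.5723 \cdot 10^{-10}$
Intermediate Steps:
$G{\left(q \right)} = \frac{1}{q + q^{2}}$
$S = 6360070200$ ($S = 77880 \cdot 81665 = 6360070200$)
$\frac{1}{\left(-118 + G{\left(-9 \right)}\right) 68 + S} = \frac{1}{\left(-118 + \frac{1}{\left(-9\right) \left(1 - 9\right)}\right) 68 + 6360070200} = \frac{1}{\left(-118 - \frac{1}{9 \left(-8\right)}\right) 68 + 6360070200} = \frac{1}{\left(-118 - - \frac{1}{72}\right) 68 + 6360070200} = \frac{1}{\left(-118 + \frac{1}{72}\right) 68 + 6360070200} = \frac{1}{\left(- \frac{8495}{72}\right) 68 + 6360070200} = \frac{1}{- \frac{144415}{18} + 6360070200} = \frac{1}{\frac{114481119185}{18}} = \frac{18}{114481119185}$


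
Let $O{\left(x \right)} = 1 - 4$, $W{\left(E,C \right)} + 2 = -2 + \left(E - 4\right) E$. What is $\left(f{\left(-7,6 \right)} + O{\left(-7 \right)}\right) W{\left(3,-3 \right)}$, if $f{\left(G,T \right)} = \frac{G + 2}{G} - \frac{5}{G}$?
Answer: $11$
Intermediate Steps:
$W{\left(E,C \right)} = -4 + E \left(-4 + E\right)$ ($W{\left(E,C \right)} = -2 + \left(-2 + \left(E - 4\right) E\right) = -2 + \left(-2 + \left(-4 + E\right) E\right) = -2 + \left(-2 + E \left(-4 + E\right)\right) = -4 + E \left(-4 + E\right)$)
$f{\left(G,T \right)} = - \frac{5}{G} + \frac{2 + G}{G}$ ($f{\left(G,T \right)} = \frac{2 + G}{G} - \frac{5}{G} = - \frac{5}{G} + \frac{2 + G}{G}$)
$O{\left(x \right)} = -3$
$\left(f{\left(-7,6 \right)} + O{\left(-7 \right)}\right) W{\left(3,-3 \right)} = \left(\frac{-3 - 7}{-7} - 3\right) \left(-4 + 3^{2} - 12\right) = \left(\left(- \frac{1}{7}\right) \left(-10\right) - 3\right) \left(-4 + 9 - 12\right) = \left(\frac{10}{7} - 3\right) \left(-7\right) = \left(- \frac{11}{7}\right) \left(-7\right) = 11$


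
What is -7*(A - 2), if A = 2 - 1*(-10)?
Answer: -70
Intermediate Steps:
A = 12 (A = 2 + 10 = 12)
-7*(A - 2) = -7*(12 - 2) = -7*10 = -70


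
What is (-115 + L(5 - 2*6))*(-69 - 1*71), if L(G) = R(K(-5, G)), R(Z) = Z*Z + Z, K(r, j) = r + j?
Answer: -2380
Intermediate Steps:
K(r, j) = j + r
R(Z) = Z + Z² (R(Z) = Z² + Z = Z + Z²)
L(G) = (-5 + G)*(-4 + G) (L(G) = (G - 5)*(1 + (G - 5)) = (-5 + G)*(1 + (-5 + G)) = (-5 + G)*(-4 + G))
(-115 + L(5 - 2*6))*(-69 - 1*71) = (-115 + (-5 + (5 - 2*6))*(-4 + (5 - 2*6)))*(-69 - 1*71) = (-115 + (-5 + (5 - 12))*(-4 + (5 - 12)))*(-69 - 71) = (-115 + (-5 - 7)*(-4 - 7))*(-140) = (-115 - 12*(-11))*(-140) = (-115 + 132)*(-140) = 17*(-140) = -2380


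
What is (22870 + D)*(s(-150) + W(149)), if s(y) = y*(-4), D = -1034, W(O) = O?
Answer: 16355164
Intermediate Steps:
s(y) = -4*y
(22870 + D)*(s(-150) + W(149)) = (22870 - 1034)*(-4*(-150) + 149) = 21836*(600 + 149) = 21836*749 = 16355164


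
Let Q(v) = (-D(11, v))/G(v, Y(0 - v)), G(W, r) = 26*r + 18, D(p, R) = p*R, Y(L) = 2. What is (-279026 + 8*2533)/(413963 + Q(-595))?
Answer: -517524/828113 ≈ -0.62494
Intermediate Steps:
D(p, R) = R*p
G(W, r) = 18 + 26*r
Q(v) = -11*v/70 (Q(v) = (-v*11)/(18 + 26*2) = (-11*v)/(18 + 52) = -11*v/70)
(-279026 + 8*2533)/(413963 + Q(-595)) = (-279026 + 8*2533)/(413963 - 11/70*(-595)) = (-279026 + 20264)/(413963 + 187/2) = -258762/828113/2 = -258762*2/828113 = -517524/828113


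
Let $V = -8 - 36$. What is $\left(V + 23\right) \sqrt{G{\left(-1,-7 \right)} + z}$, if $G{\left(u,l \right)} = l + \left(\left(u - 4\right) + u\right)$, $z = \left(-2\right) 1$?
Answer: $- 21 i \sqrt{15} \approx - 81.333 i$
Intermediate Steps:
$z = -2$
$G{\left(u,l \right)} = -4 + l + 2 u$ ($G{\left(u,l \right)} = l + \left(\left(-4 + u\right) + u\right) = l + \left(-4 + 2 u\right) = -4 + l + 2 u$)
$V = -44$ ($V = -8 - 36 = -44$)
$\left(V + 23\right) \sqrt{G{\left(-1,-7 \right)} + z} = \left(-44 + 23\right) \sqrt{\left(-4 - 7 + 2 \left(-1\right)\right) - 2} = - 21 \sqrt{\left(-4 - 7 - 2\right) - 2} = - 21 \sqrt{-13 - 2} = - 21 \sqrt{-15} = - 21 i \sqrt{15}$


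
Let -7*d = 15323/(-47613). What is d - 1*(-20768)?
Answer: 988828973/47613 ≈ 20768.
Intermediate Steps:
d = 2189/47613 (d = -2189/(-47613) = -2189*(-1)/47613 = -⅐*(-15323/47613) = 2189/47613 ≈ 0.045975)
d - 1*(-20768) = 2189/47613 - 1*(-20768) = 2189/47613 + 20768 = 988828973/47613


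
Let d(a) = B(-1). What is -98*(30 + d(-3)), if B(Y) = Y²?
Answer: -3038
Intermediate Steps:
d(a) = 1 (d(a) = (-1)² = 1)
-98*(30 + d(-3)) = -98*(30 + 1) = -98*31 = -3038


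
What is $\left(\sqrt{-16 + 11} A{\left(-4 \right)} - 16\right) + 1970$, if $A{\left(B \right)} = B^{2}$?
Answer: $1954 + 16 i \sqrt{5} \approx 1954.0 + 35.777 i$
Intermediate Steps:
$\left(\sqrt{-16 + 11} A{\left(-4 \right)} - 16\right) + 1970 = \left(\sqrt{-16 + 11} \left(-4\right)^{2} - 16\right) + 1970 = \left(\sqrt{-5} \cdot 16 - 16\right) + 1970 = \left(i \sqrt{5} \cdot 16 - 16\right) + 1970 = \left(16 i \sqrt{5} - 16\right) + 1970 = \left(-16 + 16 i \sqrt{5}\right) + 1970 = 1954 + 16 i \sqrt{5}$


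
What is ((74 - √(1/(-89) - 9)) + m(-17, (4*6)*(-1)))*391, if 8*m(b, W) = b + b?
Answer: 109089/4 - 391*I*√71378/89 ≈ 27272.0 - 1173.7*I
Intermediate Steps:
m(b, W) = b/4 (m(b, W) = (b + b)/8 = (2*b)/8 = b/4)
((74 - √(1/(-89) - 9)) + m(-17, (4*6)*(-1)))*391 = ((74 - √(1/(-89) - 9)) + (¼)*(-17))*391 = ((74 - √(-1/89 - 9)) - 17/4)*391 = ((74 - √(-802/89)) - 17/4)*391 = ((74 - I*√71378/89) - 17/4)*391 = (279/4 - I*√71378/89)*391 = 109089/4 - 391*I*√71378/89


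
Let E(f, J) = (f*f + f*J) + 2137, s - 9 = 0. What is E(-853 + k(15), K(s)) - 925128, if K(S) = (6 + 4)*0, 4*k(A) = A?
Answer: -3228247/16 ≈ -2.0177e+5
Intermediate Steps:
s = 9 (s = 9 + 0 = 9)
k(A) = A/4
K(S) = 0 (K(S) = 10*0 = 0)
E(f, J) = 2137 + f**2 + J*f (E(f, J) = (f**2 + J*f) + 2137 = 2137 + f**2 + J*f)
E(-853 + k(15), K(s)) - 925128 = (2137 + (-853 + (1/4)*15)**2 + 0*(-853 + (1/4)*15)) - 925128 = (2137 + (-853 + 15/4)**2 + 0*(-853 + 15/4)) - 925128 = (2137 + (-3397/4)**2 + 0*(-3397/4)) - 925128 = (2137 + 11539609/16 + 0) - 925128 = 11573801/16 - 925128 = -3228247/16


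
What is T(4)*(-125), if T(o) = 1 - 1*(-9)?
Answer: -1250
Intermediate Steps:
T(o) = 10 (T(o) = 1 + 9 = 10)
T(4)*(-125) = 10*(-125) = -1250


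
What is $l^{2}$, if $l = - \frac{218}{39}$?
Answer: $\frac{47524}{1521} \approx 31.245$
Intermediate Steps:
$l = - \frac{218}{39}$ ($l = \left(-218\right) \frac{1}{39} = - \frac{218}{39} \approx -5.5897$)
$l^{2} = \left(- \frac{218}{39}\right)^{2} = \frac{47524}{1521}$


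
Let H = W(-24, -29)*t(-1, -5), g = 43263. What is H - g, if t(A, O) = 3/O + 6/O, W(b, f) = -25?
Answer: -43218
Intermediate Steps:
t(A, O) = 9/O
H = 45 (H = -225/(-5) = -225*(-1)/5 = -25*(-9/5) = 45)
H - g = 45 - 1*43263 = 45 - 43263 = -43218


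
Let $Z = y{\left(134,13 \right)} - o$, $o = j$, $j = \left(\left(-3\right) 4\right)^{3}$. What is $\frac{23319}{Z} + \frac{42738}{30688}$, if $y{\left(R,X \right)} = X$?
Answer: $\frac{395010165}{26713904} \approx 14.787$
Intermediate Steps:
$j = -1728$ ($j = \left(-12\right)^{3} = -1728$)
$o = -1728$
$Z = 1741$ ($Z = 13 - -1728 = 13 + 1728 = 1741$)
$\frac{23319}{Z} + \frac{42738}{30688} = \frac{23319}{1741} + \frac{42738}{30688} = 23319 \cdot \frac{1}{1741} + 42738 \cdot \frac{1}{30688} = \frac{23319}{1741} + \frac{21369}{15344} = \frac{395010165}{26713904}$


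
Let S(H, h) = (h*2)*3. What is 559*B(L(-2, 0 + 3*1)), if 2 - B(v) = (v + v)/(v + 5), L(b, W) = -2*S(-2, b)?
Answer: 5590/29 ≈ 192.76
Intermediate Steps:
S(H, h) = 6*h (S(H, h) = (2*h)*3 = 6*h)
L(b, W) = -12*b
B(v) = 2 - 2*v/(5 + v) (B(v) = 2 - (v + v)/(v + 5) = 2 - 2*v/(5 + v))
559*B(L(-2, 0 + 3*1)) = 559*(10/(5 - 12*(-2))) = 559*(10/(5 + 24)) = 559*(10/29) = 5590/29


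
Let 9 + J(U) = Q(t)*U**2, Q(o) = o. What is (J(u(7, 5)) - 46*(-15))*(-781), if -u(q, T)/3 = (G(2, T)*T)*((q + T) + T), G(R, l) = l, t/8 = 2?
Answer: -20314341861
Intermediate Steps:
t = 16 (t = 8*2 = 16)
u(q, T) = -3*T**2*(q + 2*T) (u(q, T) = -3*T*T*((q + T) + T) = -3*T**2*((T + q) + T) = -3*T**2*(q + 2*T))
J(U) = -9 + 16*U**2
(J(u(7, 5)) - 46*(-15))*(-781) = ((-9 + 16*(3*5**2*(-1*7 - 2*5))**2) - 46*(-15))*(-781) = ((-9 + 16*(3*25*(-7 - 10))**2) + 690)*(-781) = ((-9 + 16*(3*25*(-17))**2) + 690)*(-781) = ((-9 + 16*(-1275)**2) + 690)*(-781) = ((-9 + 16*1625625) + 690)*(-781) = ((-9 + 26010000) + 690)*(-781) = (26009991 + 690)*(-781) = 26010681*(-781) = -20314341861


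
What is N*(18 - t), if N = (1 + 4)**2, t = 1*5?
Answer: 325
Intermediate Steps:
t = 5
N = 25 (N = 5**2 = 25)
N*(18 - t) = 25*(18 - 1*5) = 25*(18 - 5) = 25*13 = 325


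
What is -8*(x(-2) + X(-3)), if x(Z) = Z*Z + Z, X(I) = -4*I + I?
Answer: -88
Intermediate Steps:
X(I) = -3*I
x(Z) = Z + Z**2 (x(Z) = Z**2 + Z = Z + Z**2)
-8*(x(-2) + X(-3)) = -8*(-2*(1 - 2) - 3*(-3)) = -8*(-2*(-1) + 9) = -8*(2 + 9) = -8*11 = -88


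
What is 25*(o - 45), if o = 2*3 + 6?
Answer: -825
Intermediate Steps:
o = 12 (o = 6 + 6 = 12)
25*(o - 45) = 25*(12 - 45) = 25*(-33) = -825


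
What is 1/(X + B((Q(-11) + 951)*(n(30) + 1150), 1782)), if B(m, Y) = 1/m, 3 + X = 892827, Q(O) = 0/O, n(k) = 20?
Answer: 1112670/993418480081 ≈ 1.1200e-6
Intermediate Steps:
Q(O) = 0
X = 892824 (X = -3 + 892827 = 892824)
1/(X + B((Q(-11) + 951)*(n(30) + 1150), 1782)) = 1/(892824 + 1/((0 + 951)*(20 + 1150))) = 1/(892824 + 1/(951*1170)) = 1/(892824 + 1/1112670) = 1/(993418480081/1112670) = 1112670/993418480081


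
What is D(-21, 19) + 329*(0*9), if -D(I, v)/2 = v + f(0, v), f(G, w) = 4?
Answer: -46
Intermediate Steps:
D(I, v) = -8 - 2*v (D(I, v) = -2*(v + 4) = -2*(4 + v) = -8 - 2*v)
D(-21, 19) + 329*(0*9) = (-8 - 2*19) + 329*(0*9) = (-8 - 38) + 329*0 = -46 + 0 = -46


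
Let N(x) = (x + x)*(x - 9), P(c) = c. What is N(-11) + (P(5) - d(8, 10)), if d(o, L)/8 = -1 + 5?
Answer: 413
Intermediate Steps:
d(o, L) = 32 (d(o, L) = 8*(-1 + 5) = 8*4 = 32)
N(x) = 2*x*(-9 + x) (N(x) = (2*x)*(-9 + x) = 2*x*(-9 + x))
N(-11) + (P(5) - d(8, 10)) = 2*(-11)*(-9 - 11) + (5 - 1*32) = 2*(-11)*(-20) + (5 - 32) = 440 - 27 = 413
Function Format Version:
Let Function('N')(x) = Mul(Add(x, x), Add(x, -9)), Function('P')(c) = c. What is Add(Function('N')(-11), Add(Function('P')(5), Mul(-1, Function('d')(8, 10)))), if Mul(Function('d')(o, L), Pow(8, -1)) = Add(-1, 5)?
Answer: 413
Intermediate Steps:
Function('d')(o, L) = 32 (Function('d')(o, L) = Mul(8, Add(-1, 5)) = Mul(8, 4) = 32)
Function('N')(x) = Mul(2, x, Add(-9, x)) (Function('N')(x) = Mul(Mul(2, x), Add(-9, x)) = Mul(2, x, Add(-9, x)))
Add(Function('N')(-11), Add(Function('P')(5), Mul(-1, Function('d')(8, 10)))) = Add(Mul(2, -11, Add(-9, -11)), Add(5, Mul(-1, 32))) = Add(Mul(2, -11, -20), Add(5, -32)) = Add(440, -27) = 413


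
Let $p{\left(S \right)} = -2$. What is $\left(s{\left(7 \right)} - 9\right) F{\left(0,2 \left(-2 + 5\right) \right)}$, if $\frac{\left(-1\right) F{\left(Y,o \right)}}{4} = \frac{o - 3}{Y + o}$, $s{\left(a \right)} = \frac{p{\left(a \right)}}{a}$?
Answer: $\frac{130}{7} \approx 18.571$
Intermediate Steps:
$s{\left(a \right)} = - \frac{2}{a}$
$F{\left(Y,o \right)} = - \frac{4 \left(-3 + o\right)}{Y + o}$ ($F{\left(Y,o \right)} = - 4 \frac{o - 3}{Y + o} = - 4 \frac{-3 + o}{Y + o} = - \frac{4 \left(-3 + o\right)}{Y + o}$)
$\left(s{\left(7 \right)} - 9\right) F{\left(0,2 \left(-2 + 5\right) \right)} = \left(- \frac{2}{7} - 9\right) \frac{4 \left(3 - 2 \left(-2 + 5\right)\right)}{0 + 2 \left(-2 + 5\right)} = \left(\left(-2\right) \frac{1}{7} - 9\right) \frac{4 \left(3 - 2 \cdot 3\right)}{0 + 2 \cdot 3} = \left(- \frac{2}{7} - 9\right) \frac{4 \left(3 - 6\right)}{0 + 6} = - \frac{65 \frac{4 \left(3 - 6\right)}{6}}{7} = - \frac{65 \cdot 4 \cdot \frac{1}{6} \left(-3\right)}{7} = \left(- \frac{65}{7}\right) \left(-2\right) = \frac{130}{7}$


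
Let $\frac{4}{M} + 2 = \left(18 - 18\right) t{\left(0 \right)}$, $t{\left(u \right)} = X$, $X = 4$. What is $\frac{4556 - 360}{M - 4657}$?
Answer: $- \frac{4196}{4659} \approx -0.90062$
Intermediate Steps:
$t{\left(u \right)} = 4$
$M = -2$ ($M = \frac{4}{-2 + \left(18 - 18\right) 4} = \frac{4}{-2 + 0 \cdot 4} = \frac{4}{-2 + 0} = \frac{4}{-2} = 4 \left(- \frac{1}{2}\right) = -2$)
$\frac{4556 - 360}{M - 4657} = \frac{4556 - 360}{-2 - 4657} = \frac{4196}{-4659} = 4196 \left(- \frac{1}{4659}\right) = - \frac{4196}{4659}$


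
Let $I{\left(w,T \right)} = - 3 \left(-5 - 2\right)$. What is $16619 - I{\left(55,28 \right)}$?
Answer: $16598$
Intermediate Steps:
$I{\left(w,T \right)} = 21$ ($I{\left(w,T \right)} = \left(-3\right) \left(-7\right) = 21$)
$16619 - I{\left(55,28 \right)} = 16619 - 21 = 16598$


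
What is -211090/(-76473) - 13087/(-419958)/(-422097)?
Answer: 4157605354073021/1506203812335222 ≈ 2.7603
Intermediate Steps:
-211090/(-76473) - 13087/(-419958)/(-422097) = -211090*(-1/76473) - 13087*(-1/419958)*(-1/422097) = 211090/76473 + (13087/419958)*(-1/422097) = 211090/76473 - 13087/177263011926 = 4157605354073021/1506203812335222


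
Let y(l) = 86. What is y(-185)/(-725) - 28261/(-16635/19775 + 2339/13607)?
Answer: 1102638580796141/26114314400 ≈ 42224.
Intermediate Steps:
y(-185)/(-725) - 28261/(-16635/19775 + 2339/13607) = 86/(-725) - 28261/(-16635/19775 + 2339/13607) = 86*(-1/725) - 28261/(-16635*1/19775 + 2339*(1/13607)) = -86/725 - 28261/(-3327/3955 + 2339/13607) = -86/725 - 28261/(-36019744/53815685) = -86/725 - 28261*(-53815685/36019744) = -86/725 + 1520885073785/36019744 = 1102638580796141/26114314400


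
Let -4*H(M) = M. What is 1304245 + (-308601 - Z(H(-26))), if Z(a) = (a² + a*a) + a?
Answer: 995553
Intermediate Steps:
H(M) = -M/4
Z(a) = a + 2*a² (Z(a) = (a² + a²) + a = 2*a² + a = a + 2*a²)
1304245 + (-308601 - Z(H(-26))) = 1304245 + (-308601 - (-¼*(-26))*(1 + 2*(-¼*(-26)))) = 1304245 + (-308601 - 13*(1 + 2*(13/2))/2) = 1304245 + (-308601 - 13*(1 + 13)/2) = 1304245 + (-308601 - 13*14/2) = 1304245 + (-308601 - 1*91) = 1304245 + (-308601 - 91) = 1304245 - 308692 = 995553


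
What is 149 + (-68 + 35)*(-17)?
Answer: 710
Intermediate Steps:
149 + (-68 + 35)*(-17) = 149 - 33*(-17) = 149 + 561 = 710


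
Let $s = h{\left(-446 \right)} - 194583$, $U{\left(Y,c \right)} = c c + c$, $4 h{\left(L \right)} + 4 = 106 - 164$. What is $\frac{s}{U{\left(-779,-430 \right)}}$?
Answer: $- \frac{389197}{368940} \approx -1.0549$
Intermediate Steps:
$h{\left(L \right)} = - \frac{31}{2}$ ($h{\left(L \right)} = -1 + \frac{106 - 164}{4} = -1 + \frac{1}{4} \left(-58\right) = -1 - \frac{29}{2} = - \frac{31}{2}$)
$U{\left(Y,c \right)} = c + c^{2}$ ($U{\left(Y,c \right)} = c^{2} + c = c + c^{2}$)
$s = - \frac{389197}{2}$ ($s = - \frac{31}{2} - 194583 = - \frac{389197}{2} \approx -1.946 \cdot 10^{5}$)
$\frac{s}{U{\left(-779,-430 \right)}} = - \frac{389197}{2 \left(- 430 \left(1 - 430\right)\right)} = - \frac{389197}{2 \left(\left(-430\right) \left(-429\right)\right)} = - \frac{389197}{2 \cdot 184470} = \left(- \frac{389197}{2}\right) \frac{1}{184470} = - \frac{389197}{368940}$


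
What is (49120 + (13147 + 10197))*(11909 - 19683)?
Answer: -563335136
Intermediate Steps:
(49120 + (13147 + 10197))*(11909 - 19683) = (49120 + 23344)*(-7774) = 72464*(-7774) = -563335136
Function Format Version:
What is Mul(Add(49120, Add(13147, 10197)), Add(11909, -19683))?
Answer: -563335136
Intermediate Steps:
Mul(Add(49120, Add(13147, 10197)), Add(11909, -19683)) = Mul(Add(49120, 23344), -7774) = Mul(72464, -7774) = -563335136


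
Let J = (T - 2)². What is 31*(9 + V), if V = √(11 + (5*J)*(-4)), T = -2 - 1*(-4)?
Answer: 279 + 31*√11 ≈ 381.82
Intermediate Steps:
T = 2 (T = -2 + 4 = 2)
J = 0 (J = (2 - 2)² = 0² = 0)
V = √11 (V = √(11 + (5*0)*(-4)) = √(11 + 0*(-4)) = √(11 + 0) = √11 ≈ 3.3166)
31*(9 + V) = 31*(9 + √11) = 279 + 31*√11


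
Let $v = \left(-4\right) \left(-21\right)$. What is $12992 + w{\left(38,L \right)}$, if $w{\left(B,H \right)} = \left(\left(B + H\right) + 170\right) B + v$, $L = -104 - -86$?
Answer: $20296$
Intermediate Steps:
$v = 84$
$L = -18$ ($L = -104 + 86 = -18$)
$w{\left(B,H \right)} = 84 + B \left(170 + B + H\right)$ ($w{\left(B,H \right)} = \left(\left(B + H\right) + 170\right) B + 84 = \left(170 + B + H\right) B + 84 = B \left(170 + B + H\right) + 84 = 84 + B \left(170 + B + H\right)$)
$12992 + w{\left(38,L \right)} = 12992 + \left(84 + 38^{2} + 170 \cdot 38 + 38 \left(-18\right)\right) = 12992 + \left(84 + 1444 + 6460 - 684\right) = 12992 + 7304 = 20296$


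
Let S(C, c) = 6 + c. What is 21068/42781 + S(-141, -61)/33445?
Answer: 140453261/286162109 ≈ 0.49082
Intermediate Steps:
21068/42781 + S(-141, -61)/33445 = 21068/42781 + (6 - 61)/33445 = 21068*(1/42781) - 55*1/33445 = 21068/42781 - 11/6689 = 140453261/286162109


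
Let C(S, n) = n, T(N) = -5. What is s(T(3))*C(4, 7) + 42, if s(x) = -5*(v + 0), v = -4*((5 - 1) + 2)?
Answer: 882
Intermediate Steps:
v = -24 (v = -4*(4 + 2) = -4*6 = -24)
s(x) = 120 (s(x) = -5*(-24 + 0) = -5*(-24) = 120)
s(T(3))*C(4, 7) + 42 = 120*7 + 42 = 840 + 42 = 882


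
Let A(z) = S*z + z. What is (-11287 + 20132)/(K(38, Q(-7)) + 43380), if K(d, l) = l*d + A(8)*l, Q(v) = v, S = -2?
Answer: 1769/8634 ≈ 0.20489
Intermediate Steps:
A(z) = -z (A(z) = -2*z + z = -z)
K(d, l) = -8*l + d*l (K(d, l) = l*d + (-1*8)*l = d*l - 8*l = -8*l + d*l)
(-11287 + 20132)/(K(38, Q(-7)) + 43380) = (-11287 + 20132)/(-7*(-8 + 38) + 43380) = 8845/(-7*30 + 43380) = 8845/(-210 + 43380) = 8845/43170 = 8845*(1/43170) = 1769/8634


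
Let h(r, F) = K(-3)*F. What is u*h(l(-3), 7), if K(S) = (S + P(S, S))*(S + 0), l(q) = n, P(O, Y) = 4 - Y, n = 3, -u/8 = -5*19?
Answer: -63840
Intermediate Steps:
u = 760 (u = -(-40)*19 = -8*(-95) = 760)
l(q) = 3
K(S) = 4*S (K(S) = (S + (4 - S))*(S + 0) = 4*S)
h(r, F) = -12*F (h(r, F) = (4*(-3))*F = -12*F)
u*h(l(-3), 7) = 760*(-12*7) = 760*(-84) = -63840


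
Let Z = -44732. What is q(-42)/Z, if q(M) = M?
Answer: 21/22366 ≈ 0.00093892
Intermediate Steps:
q(-42)/Z = -42/(-44732) = -42*(-1/44732) = 21/22366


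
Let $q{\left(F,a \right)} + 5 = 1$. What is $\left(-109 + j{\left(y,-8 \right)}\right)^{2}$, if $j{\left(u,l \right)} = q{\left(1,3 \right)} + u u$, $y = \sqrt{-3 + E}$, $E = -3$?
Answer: $14161$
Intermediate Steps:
$q{\left(F,a \right)} = -4$ ($q{\left(F,a \right)} = -5 + 1 = -4$)
$y = i \sqrt{6}$ ($y = \sqrt{-3 - 3} = \sqrt{-6} = i \sqrt{6} \approx 2.4495 i$)
$j{\left(u,l \right)} = -4 + u^{2}$ ($j{\left(u,l \right)} = -4 + u u = -4 + u^{2}$)
$\left(-109 + j{\left(y,-8 \right)}\right)^{2} = \left(-109 + \left(-4 + \left(i \sqrt{6}\right)^{2}\right)\right)^{2} = \left(-109 - 10\right)^{2} = \left(-119\right)^{2} = 14161$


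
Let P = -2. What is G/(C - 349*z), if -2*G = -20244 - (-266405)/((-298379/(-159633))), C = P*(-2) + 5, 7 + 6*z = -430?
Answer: -109459934667/45522788893 ≈ -2.4045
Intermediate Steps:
z = -437/6 (z = -7/6 + (⅙)*(-430) = -7/6 - 215/3 = -437/6 ≈ -72.833)
C = 9 (C = -2*(-2) + 5 = 4 + 5 = 9)
G = -36486644889/596758 (G = -(-20244 - (-266405)/((-298379/(-159633))))/2 = -(-20244 - (-266405)/((-298379*(-1/159633))))/2 = -(-20244 - (-266405)/298379/159633)/2 = -(-20244 - (-266405)*159633/298379)/2 = -(-20244 - 1*(-42527029365/298379))/2 = -(-20244 + 42527029365/298379)/2 = -½*36486644889/298379 = -36486644889/596758 ≈ -61141.)
G/(C - 349*z) = -36486644889/(596758*(9 - 349*(-437/6))) = -36486644889/(596758*(9 + 152513/6)) = -36486644889/(596758*152567/6) = -36486644889/596758*6/152567 = -109459934667/45522788893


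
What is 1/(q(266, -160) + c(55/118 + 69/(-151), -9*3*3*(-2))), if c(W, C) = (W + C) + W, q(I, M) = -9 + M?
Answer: -8909/62200 ≈ -0.14323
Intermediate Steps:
c(W, C) = C + 2*W (c(W, C) = (C + W) + W = C + 2*W)
1/(q(266, -160) + c(55/118 + 69/(-151), -9*3*3*(-2))) = 1/((-9 - 160) + (-9*3*3*(-2) + 2*(55/118 + 69/(-151)))) = 1/(-169 + (-81*(-2) + 2*(55*(1/118) + 69*(-1/151)))) = 1/(-169 + (-9*(-18) + 2*(55/118 - 69/151))) = 1/(-169 + (162 + 2*(163/17818))) = 1/(-169 + (162 + 163/8909)) = 1/(-169 + 1443421/8909) = 1/(-62200/8909) = -8909/62200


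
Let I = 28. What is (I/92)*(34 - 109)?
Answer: -525/23 ≈ -22.826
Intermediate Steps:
(I/92)*(34 - 109) = (28/92)*(34 - 109) = (28*(1/92))*(-75) = (7/23)*(-75) = -525/23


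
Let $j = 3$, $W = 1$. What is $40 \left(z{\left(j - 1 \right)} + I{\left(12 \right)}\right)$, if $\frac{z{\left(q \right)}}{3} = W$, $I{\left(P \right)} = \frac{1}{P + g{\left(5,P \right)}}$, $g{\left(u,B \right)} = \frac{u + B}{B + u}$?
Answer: $\frac{1600}{13} \approx 123.08$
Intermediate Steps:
$g{\left(u,B \right)} = 1$ ($g{\left(u,B \right)} = \frac{B + u}{B + u} = 1$)
$I{\left(P \right)} = \frac{1}{1 + P}$ ($I{\left(P \right)} = \frac{1}{P + 1} = \frac{1}{1 + P}$)
$z{\left(q \right)} = 3$ ($z{\left(q \right)} = 3 \cdot 1 = 3$)
$40 \left(z{\left(j - 1 \right)} + I{\left(12 \right)}\right) = 40 \left(3 + \frac{1}{1 + 12}\right) = 40 \left(3 + \frac{1}{13}\right) = 40 \cdot \frac{40}{13} = \frac{1600}{13}$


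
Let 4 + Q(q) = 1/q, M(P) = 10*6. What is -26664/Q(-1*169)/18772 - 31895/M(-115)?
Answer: -1557968567/2932764 ≈ -531.23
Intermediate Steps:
M(P) = 60
Q(q) = -4 + 1/q
-26664/Q(-1*169)/18772 - 31895/M(-115) = -26664/(-4 + 1/(-1*169))/18772 - 31895/60 = -26664/(-4 + 1/(-169))*(1/18772) - 31895*1/60 = -26664/(-4 - 1/169)*(1/18772) - 6379/12 = -26664/(-677/169)*(1/18772) - 6379/12 = -26664*(-169/677)*(1/18772) - 6379/12 = (4506216/677)*(1/18772) - 6379/12 = 86658/244397 - 6379/12 = -1557968567/2932764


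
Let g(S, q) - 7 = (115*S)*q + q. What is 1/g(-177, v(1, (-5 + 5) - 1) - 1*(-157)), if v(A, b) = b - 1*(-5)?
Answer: -1/3276987 ≈ -3.0516e-7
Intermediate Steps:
v(A, b) = 5 + b (v(A, b) = b + 5 = 5 + b)
g(S, q) = 7 + q + 115*S*q (g(S, q) = 7 + ((115*S)*q + q) = 7 + (115*S*q + q) = 7 + (q + 115*S*q) = 7 + q + 115*S*q)
1/g(-177, v(1, (-5 + 5) - 1) - 1*(-157)) = 1/(7 + ((5 + ((-5 + 5) - 1)) - 1*(-157)) + 115*(-177)*((5 + ((-5 + 5) - 1)) - 1*(-157))) = 1/(7 + ((5 + (0 - 1)) + 157) + 115*(-177)*((5 + (0 - 1)) + 157)) = 1/(7 + ((5 - 1) + 157) + 115*(-177)*((5 - 1) + 157)) = 1/(7 + (4 + 157) + 115*(-177)*(4 + 157)) = 1/(7 + 161 + 115*(-177)*161) = 1/(7 + 161 - 3277155) = 1/(-3276987) = -1/3276987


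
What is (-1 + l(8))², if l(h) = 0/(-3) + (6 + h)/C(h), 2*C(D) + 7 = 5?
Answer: 225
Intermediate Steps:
C(D) = -1 (C(D) = -7/2 + (½)*5 = -7/2 + 5/2 = -1)
l(h) = -6 - h (l(h) = 0/(-3) + (6 + h)/(-1) = 0*(-⅓) + (6 + h)*(-1) = 0 + (-6 - h) = -6 - h)
(-1 + l(8))² = (-1 + (-6 - 1*8))² = (-1 + (-6 - 8))² = (-1 - 14)² = (-15)² = 225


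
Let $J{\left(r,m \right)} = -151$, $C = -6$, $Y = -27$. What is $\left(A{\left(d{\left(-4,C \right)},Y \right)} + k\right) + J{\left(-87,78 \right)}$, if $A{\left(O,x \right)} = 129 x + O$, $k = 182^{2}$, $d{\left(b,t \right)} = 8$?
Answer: $29498$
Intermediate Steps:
$k = 33124$
$A{\left(O,x \right)} = O + 129 x$
$\left(A{\left(d{\left(-4,C \right)},Y \right)} + k\right) + J{\left(-87,78 \right)} = \left(\left(8 + 129 \left(-27\right)\right) + 33124\right) - 151 = \left(\left(8 - 3483\right) + 33124\right) - 151 = \left(-3475 + 33124\right) - 151 = 29649 - 151 = 29498$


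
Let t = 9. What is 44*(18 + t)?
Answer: 1188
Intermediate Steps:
44*(18 + t) = 44*(18 + 9) = 44*27 = 1188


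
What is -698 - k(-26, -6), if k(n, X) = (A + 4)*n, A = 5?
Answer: -464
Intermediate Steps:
k(n, X) = 9*n (k(n, X) = (5 + 4)*n = 9*n)
-698 - k(-26, -6) = -698 - 9*(-26) = -698 - 1*(-234) = -698 + 234 = -464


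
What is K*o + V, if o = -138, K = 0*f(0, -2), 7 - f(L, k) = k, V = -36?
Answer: -36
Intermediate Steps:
f(L, k) = 7 - k
K = 0 (K = 0*(7 - 1*(-2)) = 0*(7 + 2) = 0*9 = 0)
K*o + V = 0*(-138) - 36 = 0 - 36 = -36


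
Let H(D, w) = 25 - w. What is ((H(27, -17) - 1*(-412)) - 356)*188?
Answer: 18424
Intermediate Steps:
((H(27, -17) - 1*(-412)) - 356)*188 = (((25 - 1*(-17)) - 1*(-412)) - 356)*188 = (((25 + 17) + 412) - 356)*188 = ((42 + 412) - 356)*188 = (454 - 356)*188 = 98*188 = 18424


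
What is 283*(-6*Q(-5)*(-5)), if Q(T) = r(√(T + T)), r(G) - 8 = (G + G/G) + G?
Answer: 76410 + 16980*I*√10 ≈ 76410.0 + 53696.0*I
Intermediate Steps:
r(G) = 9 + 2*G (r(G) = 8 + ((G + G/G) + G) = 8 + ((G + 1) + G) = 8 + ((1 + G) + G) = 8 + (1 + 2*G) = 9 + 2*G)
Q(T) = 9 + 2*√2*√T (Q(T) = 9 + 2*√(T + T) = 9 + 2*√(2*T) = 9 + 2*(√2*√T) = 9 + 2*√2*√T)
283*(-6*Q(-5)*(-5)) = 283*(-6*(9 + 2*√2*√(-5))*(-5)) = 283*(-6*(9 + 2*√2*(I*√5))*(-5)) = 283*(-6*(9 + 2*I*√10)*(-5)) = 283*((-54 - 12*I*√10)*(-5)) = 283*(270 + 60*I*√10) = 76410 + 16980*I*√10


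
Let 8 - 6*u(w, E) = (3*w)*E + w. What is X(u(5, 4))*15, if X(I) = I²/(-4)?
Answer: -5415/16 ≈ -338.44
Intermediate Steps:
u(w, E) = 4/3 - w/6 - E*w/2 (u(w, E) = 4/3 - ((3*w)*E + w)/6 = 4/3 - (3*E*w + w)/6 = 4/3 - (w + 3*E*w)/6 = 4/3 + (-w/6 - E*w/2) = 4/3 - w/6 - E*w/2)
X(I) = -I²/4 (X(I) = I²*(-¼) = -I²/4)
X(u(5, 4))*15 = -(4/3 - ⅙*5 - ½*4*5)²/4*15 = -(4/3 - ⅚ - 10)²/4*15 = -(-19/2)²/4*15 = -¼*361/4*15 = -361/16*15 = -5415/16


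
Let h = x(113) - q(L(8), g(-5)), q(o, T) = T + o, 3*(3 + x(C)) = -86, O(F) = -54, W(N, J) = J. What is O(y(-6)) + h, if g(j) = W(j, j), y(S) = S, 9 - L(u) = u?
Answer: -245/3 ≈ -81.667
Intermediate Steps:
L(u) = 9 - u
x(C) = -95/3 (x(C) = -3 + (⅓)*(-86) = -3 - 86/3 = -95/3)
g(j) = j
h = -83/3 (h = -95/3 - (-5 + (9 - 1*8)) = -95/3 - (-5 + (9 - 8)) = -95/3 - (-5 + 1) = -95/3 - 1*(-4) = -95/3 + 4 = -83/3 ≈ -27.667)
O(y(-6)) + h = -54 - 83/3 = -245/3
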